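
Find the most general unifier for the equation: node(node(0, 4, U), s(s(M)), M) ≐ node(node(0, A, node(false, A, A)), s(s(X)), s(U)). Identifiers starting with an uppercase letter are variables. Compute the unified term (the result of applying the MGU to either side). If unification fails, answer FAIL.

Decompose node/3: node(0, 4, U) ≐ node(0, A, node(false, A, A)),  s(s(M)) ≐ s(s(X)),  M ≐ s(U).
Decompose node/3: 0 ≐ 0,  4 ≐ A,  U ≐ node(false, A, A).
Delete trivial equation 0 ≐ 0.
Bind A := 4; substituting into the one remaining equation that mentions A gives: U ≐ node(false, 4, 4).
Bind U := node(false, 4, 4); substituting into the one remaining equation that mentions U gives: M ≐ s(node(false, 4, 4)).
Decompose s/1: s(M) ≐ s(X).
Decompose s/1: M ≐ X.
Bind M := X; substituting into the remaining equation gives: X ≐ s(node(false, 4, 4)).
Bind X := s(node(false, 4, 4)). Substituting into the earlier binding gives M := s(node(false, 4, 4)).
Applying the MGU to either side gives node(node(0, 4, node(false, 4, 4)), s(s(s(node(false, 4, 4)))), s(node(false, 4, 4))).

node(node(0, 4, node(false, 4, 4)), s(s(s(node(false, 4, 4)))), s(node(false, 4, 4)))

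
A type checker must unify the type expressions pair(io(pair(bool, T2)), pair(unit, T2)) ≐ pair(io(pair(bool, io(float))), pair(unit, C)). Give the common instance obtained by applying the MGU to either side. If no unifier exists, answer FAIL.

pair(io(pair(bool, io(float))), pair(unit, io(float)))

Decompose pair/2: io(pair(bool, T2)) ≐ io(pair(bool, io(float))),  pair(unit, T2) ≐ pair(unit, C).
Decompose io/1: pair(bool, T2) ≐ pair(bool, io(float)).
Decompose pair/2: bool ≐ bool,  T2 ≐ io(float).
Delete trivial equation bool ≐ bool.
Bind T2 := io(float); substituting into the remaining equation gives: pair(unit, io(float)) ≐ pair(unit, C).
Decompose pair/2: unit ≐ unit,  io(float) ≐ C.
Delete trivial equation unit ≐ unit.
Bind C := io(float).
Applying the MGU to either side gives pair(io(pair(bool, io(float))), pair(unit, io(float))).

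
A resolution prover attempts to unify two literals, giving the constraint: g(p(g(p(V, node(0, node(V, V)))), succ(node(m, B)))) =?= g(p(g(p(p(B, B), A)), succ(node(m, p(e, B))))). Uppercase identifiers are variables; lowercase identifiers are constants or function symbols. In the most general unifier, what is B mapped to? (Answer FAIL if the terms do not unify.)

Decompose g/1: p(g(p(V, node(0, node(V, V)))), succ(node(m, B))) =?= p(g(p(p(B, B), A)), succ(node(m, p(e, B)))).
Decompose p/2: g(p(V, node(0, node(V, V)))) =?= g(p(p(B, B), A)),  succ(node(m, B)) =?= succ(node(m, p(e, B))).
Decompose g/1: p(V, node(0, node(V, V))) =?= p(p(B, B), A).
Decompose p/2: V =?= p(B, B),  node(0, node(V, V)) =?= A.
Bind V := p(B, B); substituting into the one remaining equation that mentions V gives: node(0, node(p(B, B), p(B, B))) =?= A.
Bind A := node(0, node(p(B, B), p(B, B))); no other remaining equation mentions A.
Decompose succ/1: node(m, B) =?= node(m, p(e, B)).
Decompose node/2: m =?= m,  B =?= p(e, B).
Delete trivial equation m =?= m.
Occurs check fails: B occurs in p(e, B); the equation B =?= p(e, B) has no finite solution.

FAIL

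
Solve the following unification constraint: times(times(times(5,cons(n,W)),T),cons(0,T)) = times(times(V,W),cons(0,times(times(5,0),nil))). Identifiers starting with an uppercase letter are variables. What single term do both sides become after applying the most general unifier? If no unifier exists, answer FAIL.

Decompose times/2: times(times(5,cons(n,W)),T) = times(V,W),  cons(0,T) = cons(0,times(times(5,0),nil)).
Decompose times/2: times(5,cons(n,W)) = V,  T = W.
Bind V := times(5,cons(n,W)); no other remaining equation mentions V.
Bind T := W; substituting into the remaining equation gives: cons(0,W) = cons(0,times(times(5,0),nil)).
Decompose cons/2: 0 = 0,  W = times(times(5,0),nil).
Delete trivial equation 0 = 0.
Bind W := times(times(5,0),nil). Substituting into the earlier bindings gives V := times(5,cons(n,times(times(5,0),nil))), T := times(times(5,0),nil).
Applying the MGU to either side gives times(times(times(5,cons(n,times(times(5,0),nil))),times(times(5,0),nil)),cons(0,times(times(5,0),nil))).

times(times(times(5,cons(n,times(times(5,0),nil))),times(times(5,0),nil)),cons(0,times(times(5,0),nil)))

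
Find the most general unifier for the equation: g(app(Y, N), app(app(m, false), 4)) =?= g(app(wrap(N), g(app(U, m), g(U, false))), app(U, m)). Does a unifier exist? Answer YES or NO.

Decompose g/2: app(Y, N) =?= app(wrap(N), g(app(U, m), g(U, false))),  app(app(m, false), 4) =?= app(U, m).
Decompose app/2: Y =?= wrap(N),  N =?= g(app(U, m), g(U, false)).
Bind Y := wrap(N); no other remaining equation mentions Y.
Bind N := g(app(U, m), g(U, false)); no other remaining equation mentions N. Substituting into the earlier binding gives Y := wrap(g(app(U, m), g(U, false))).
Decompose app/2: app(m, false) =?= U,  4 =?= m.
Bind U := app(m, false); no other remaining equation mentions U. Substituting into the earlier bindings gives Y := wrap(g(app(app(m, false), m), g(app(m, false), false))), N := g(app(app(m, false), m), g(app(m, false), false)).
Clash: constants 4 and m differ; no unifier exists.

NO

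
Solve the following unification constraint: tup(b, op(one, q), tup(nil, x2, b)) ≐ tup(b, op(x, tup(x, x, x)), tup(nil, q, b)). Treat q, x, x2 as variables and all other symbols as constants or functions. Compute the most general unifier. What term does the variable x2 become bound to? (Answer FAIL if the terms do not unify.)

tup(one, one, one)

Decompose tup/3: b ≐ b,  op(one, q) ≐ op(x, tup(x, x, x)),  tup(nil, x2, b) ≐ tup(nil, q, b).
Delete trivial equation b ≐ b.
Decompose op/2: one ≐ x,  q ≐ tup(x, x, x).
Bind x := one; substituting into the one remaining equation that mentions x gives: q ≐ tup(one, one, one).
Bind q := tup(one, one, one); substituting into the remaining equation gives: tup(nil, x2, b) ≐ tup(nil, tup(one, one, one), b).
Decompose tup/3: nil ≐ nil,  x2 ≐ tup(one, one, one),  b ≐ b.
Delete trivial equation nil ≐ nil.
Bind x2 := tup(one, one, one); no other remaining equation mentions x2.
Delete trivial equation b ≐ b.
MGU = { x -> one, q -> tup(one, one, one), x2 -> tup(one, one, one) }, so x2 -> tup(one, one, one).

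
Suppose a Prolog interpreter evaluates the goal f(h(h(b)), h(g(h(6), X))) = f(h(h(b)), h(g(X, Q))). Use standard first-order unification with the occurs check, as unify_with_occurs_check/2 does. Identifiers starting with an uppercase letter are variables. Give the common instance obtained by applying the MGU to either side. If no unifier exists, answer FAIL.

f(h(h(b)), h(g(h(6), h(6))))

Decompose f/2: h(h(b)) = h(h(b)),  h(g(h(6), X)) = h(g(X, Q)).
Delete trivial equation h(h(b)) = h(h(b)).
Decompose h/1: g(h(6), X) = g(X, Q).
Decompose g/2: h(6) = X,  X = Q.
Bind X := h(6); substituting into the remaining equation gives: h(6) = Q.
Bind Q := h(6).
Applying the MGU to either side gives f(h(h(b)), h(g(h(6), h(6)))).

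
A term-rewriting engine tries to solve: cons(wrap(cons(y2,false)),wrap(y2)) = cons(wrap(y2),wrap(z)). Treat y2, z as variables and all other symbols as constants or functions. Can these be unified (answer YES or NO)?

Decompose cons/2: wrap(cons(y2,false)) = wrap(y2),  wrap(y2) = wrap(z).
Decompose wrap/1: cons(y2,false) = y2.
Occurs check fails: y2 occurs in cons(y2,false); the equation y2 = cons(y2,false) has no finite solution.

NO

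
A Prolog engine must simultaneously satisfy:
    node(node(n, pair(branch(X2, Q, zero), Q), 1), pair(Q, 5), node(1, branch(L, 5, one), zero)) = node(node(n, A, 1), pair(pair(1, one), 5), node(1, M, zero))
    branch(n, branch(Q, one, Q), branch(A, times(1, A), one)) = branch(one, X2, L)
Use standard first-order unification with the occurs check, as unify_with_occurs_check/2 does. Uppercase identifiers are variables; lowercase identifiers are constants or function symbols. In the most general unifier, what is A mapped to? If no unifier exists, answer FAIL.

Decompose node/3: node(n, pair(branch(X2, Q, zero), Q), 1) = node(n, A, 1),  pair(Q, 5) = pair(pair(1, one), 5),  node(1, branch(L, 5, one), zero) = node(1, M, zero).
Decompose node/3: n = n,  pair(branch(X2, Q, zero), Q) = A,  1 = 1.
Delete trivial equation n = n.
Bind A := pair(branch(X2, Q, zero), Q); substituting into the one remaining equation that mentions A gives: branch(n, branch(Q, one, Q), branch(pair(branch(X2, Q, zero), Q), times(1, pair(branch(X2, Q, zero), Q)), one)) = branch(one, X2, L).
Delete trivial equation 1 = 1.
Decompose pair/2: Q = pair(1, one),  5 = 5.
Bind Q := pair(1, one); substituting into the one remaining equation that mentions Q gives: branch(n, branch(pair(1, one), one, pair(1, one)), branch(pair(branch(X2, pair(1, one), zero), pair(1, one)), times(1, pair(branch(X2, pair(1, one), zero), pair(1, one))), one)) = branch(one, X2, L). Substituting into the earlier binding gives A := pair(branch(X2, pair(1, one), zero), pair(1, one)).
Delete trivial equation 5 = 5.
Decompose node/3: 1 = 1,  branch(L, 5, one) = M,  zero = zero.
Delete trivial equation 1 = 1.
Bind M := branch(L, 5, one); no other remaining equation mentions M.
Delete trivial equation zero = zero.
Decompose branch/3: n = one,  branch(pair(1, one), one, pair(1, one)) = X2,  branch(pair(branch(X2, pair(1, one), zero), pair(1, one)), times(1, pair(branch(X2, pair(1, one), zero), pair(1, one))), one) = L.
Clash: constants n and one differ; no unifier exists.

FAIL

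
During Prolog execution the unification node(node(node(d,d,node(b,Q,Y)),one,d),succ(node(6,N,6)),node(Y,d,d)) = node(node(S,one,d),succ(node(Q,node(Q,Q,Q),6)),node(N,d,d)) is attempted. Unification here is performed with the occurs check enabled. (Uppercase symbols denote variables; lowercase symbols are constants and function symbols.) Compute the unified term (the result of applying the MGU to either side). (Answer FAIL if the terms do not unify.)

node(node(node(d,d,node(b,6,node(6,6,6))),one,d),succ(node(6,node(6,6,6),6)),node(node(6,6,6),d,d))

Decompose node/3: node(node(d,d,node(b,Q,Y)),one,d) = node(S,one,d),  succ(node(6,N,6)) = succ(node(Q,node(Q,Q,Q),6)),  node(Y,d,d) = node(N,d,d).
Decompose node/3: node(d,d,node(b,Q,Y)) = S,  one = one,  d = d.
Bind S := node(d,d,node(b,Q,Y)); no other remaining equation mentions S.
Delete trivial equation one = one.
Delete trivial equation d = d.
Decompose succ/1: node(6,N,6) = node(Q,node(Q,Q,Q),6).
Decompose node/3: 6 = Q,  N = node(Q,Q,Q),  6 = 6.
Bind Q := 6; substituting into the one remaining equation that mentions Q gives: N = node(6,6,6). Substituting into the earlier binding gives S := node(d,d,node(b,6,Y)).
Bind N := node(6,6,6); substituting into the one remaining equation that mentions N gives: node(Y,d,d) = node(node(6,6,6),d,d).
Delete trivial equation 6 = 6.
Decompose node/3: Y = node(6,6,6),  d = d,  d = d.
Bind Y := node(6,6,6); no other remaining equation mentions Y. Substituting into the earlier binding gives S := node(d,d,node(b,6,node(6,6,6))).
Delete trivial equation d = d.
Delete trivial equation d = d.
Applying the MGU to either side gives node(node(node(d,d,node(b,6,node(6,6,6))),one,d),succ(node(6,node(6,6,6),6)),node(node(6,6,6),d,d)).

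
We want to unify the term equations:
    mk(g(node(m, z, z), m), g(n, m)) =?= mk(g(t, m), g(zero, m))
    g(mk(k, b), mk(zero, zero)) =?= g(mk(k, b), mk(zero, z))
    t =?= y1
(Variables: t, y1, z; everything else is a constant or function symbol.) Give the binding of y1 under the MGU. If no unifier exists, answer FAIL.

FAIL

Decompose mk/2: g(node(m, z, z), m) =?= g(t, m),  g(n, m) =?= g(zero, m).
Decompose g/2: node(m, z, z) =?= t,  m =?= m.
Bind t := node(m, z, z); substituting into the one remaining equation that mentions t gives: node(m, z, z) =?= y1.
Delete trivial equation m =?= m.
Decompose g/2: n =?= zero,  m =?= m.
Clash: constants n and zero differ; no unifier exists.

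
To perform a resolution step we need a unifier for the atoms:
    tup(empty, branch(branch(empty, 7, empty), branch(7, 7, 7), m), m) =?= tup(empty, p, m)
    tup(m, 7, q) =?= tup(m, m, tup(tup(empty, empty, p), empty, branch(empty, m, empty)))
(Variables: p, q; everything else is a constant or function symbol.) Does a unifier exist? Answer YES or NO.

NO

Decompose tup/3: empty =?= empty,  branch(branch(empty, 7, empty), branch(7, 7, 7), m) =?= p,  m =?= m.
Delete trivial equation empty =?= empty.
Bind p := branch(branch(empty, 7, empty), branch(7, 7, 7), m); substituting into the one remaining equation that mentions p gives: tup(m, 7, q) =?= tup(m, m, tup(tup(empty, empty, branch(branch(empty, 7, empty), branch(7, 7, 7), m)), empty, branch(empty, m, empty))).
Delete trivial equation m =?= m.
Decompose tup/3: m =?= m,  7 =?= m,  q =?= tup(tup(empty, empty, branch(branch(empty, 7, empty), branch(7, 7, 7), m)), empty, branch(empty, m, empty)).
Delete trivial equation m =?= m.
Clash: constants 7 and m differ; no unifier exists.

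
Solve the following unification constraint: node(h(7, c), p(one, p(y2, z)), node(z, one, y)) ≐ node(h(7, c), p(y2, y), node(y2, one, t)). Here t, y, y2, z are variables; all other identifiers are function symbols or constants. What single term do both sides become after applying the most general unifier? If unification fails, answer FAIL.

node(h(7, c), p(one, p(one, one)), node(one, one, p(one, one)))

Decompose node/3: h(7, c) ≐ h(7, c),  p(one, p(y2, z)) ≐ p(y2, y),  node(z, one, y) ≐ node(y2, one, t).
Delete trivial equation h(7, c) ≐ h(7, c).
Decompose p/2: one ≐ y2,  p(y2, z) ≐ y.
Bind y2 := one; substituting into the remaining equations gives: p(one, z) ≐ y,  node(z, one, y) ≐ node(one, one, t).
Bind y := p(one, z); substituting into the remaining equation gives: node(z, one, p(one, z)) ≐ node(one, one, t).
Decompose node/3: z ≐ one,  one ≐ one,  p(one, z) ≐ t.
Bind z := one; substituting into the one remaining equation that mentions z gives: p(one, one) ≐ t. Substituting into the earlier binding gives y := p(one, one).
Delete trivial equation one ≐ one.
Bind t := p(one, one).
Applying the MGU to either side gives node(h(7, c), p(one, p(one, one)), node(one, one, p(one, one))).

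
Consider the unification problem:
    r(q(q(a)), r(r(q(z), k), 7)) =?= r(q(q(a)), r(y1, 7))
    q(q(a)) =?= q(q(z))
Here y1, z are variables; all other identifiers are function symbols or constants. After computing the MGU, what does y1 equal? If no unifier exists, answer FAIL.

Decompose r/2: q(q(a)) =?= q(q(a)),  r(r(q(z), k), 7) =?= r(y1, 7).
Delete trivial equation q(q(a)) =?= q(q(a)).
Decompose r/2: r(q(z), k) =?= y1,  7 =?= 7.
Bind y1 := r(q(z), k); no other remaining equation mentions y1.
Delete trivial equation 7 =?= 7.
Decompose q/1: q(a) =?= q(z).
Decompose q/1: a =?= z.
Bind z := a. Substituting into the earlier binding gives y1 := r(q(a), k).
MGU = { y1 -> r(q(a), k), z -> a }, so y1 -> r(q(a), k).

r(q(a), k)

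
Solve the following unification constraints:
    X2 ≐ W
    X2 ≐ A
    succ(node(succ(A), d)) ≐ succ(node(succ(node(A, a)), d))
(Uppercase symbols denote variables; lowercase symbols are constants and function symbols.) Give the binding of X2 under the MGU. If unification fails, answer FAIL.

Bind X2 := W; substituting into the one remaining equation that mentions X2 gives: W ≐ A.
Bind W := A; no other remaining equation mentions W. Substituting into the earlier binding gives X2 := A.
Decompose succ/1: node(succ(A), d) ≐ node(succ(node(A, a)), d).
Decompose node/2: succ(A) ≐ succ(node(A, a)),  d ≐ d.
Decompose succ/1: A ≐ node(A, a).
Occurs check fails: A occurs in node(A, a); the equation A ≐ node(A, a) has no finite solution.

FAIL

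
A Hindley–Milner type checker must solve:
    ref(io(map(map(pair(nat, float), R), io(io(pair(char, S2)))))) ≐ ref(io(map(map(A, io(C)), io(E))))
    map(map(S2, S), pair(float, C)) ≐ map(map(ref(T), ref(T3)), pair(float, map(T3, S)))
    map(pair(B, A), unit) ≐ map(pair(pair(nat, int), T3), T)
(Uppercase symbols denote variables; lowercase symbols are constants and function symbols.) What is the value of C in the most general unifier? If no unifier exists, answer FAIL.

Decompose ref/1: io(map(map(pair(nat, float), R), io(io(pair(char, S2))))) ≐ io(map(map(A, io(C)), io(E))).
Decompose io/1: map(map(pair(nat, float), R), io(io(pair(char, S2)))) ≐ map(map(A, io(C)), io(E)).
Decompose map/2: map(pair(nat, float), R) ≐ map(A, io(C)),  io(io(pair(char, S2))) ≐ io(E).
Decompose map/2: pair(nat, float) ≐ A,  R ≐ io(C).
Bind A := pair(nat, float); substituting into the one remaining equation that mentions A gives: map(pair(B, pair(nat, float)), unit) ≐ map(pair(pair(nat, int), T3), T).
Bind R := io(C); no other remaining equation mentions R.
Decompose io/1: io(pair(char, S2)) ≐ E.
Bind E := io(pair(char, S2)); no other remaining equation mentions E.
Decompose map/2: map(S2, S) ≐ map(ref(T), ref(T3)),  pair(float, C) ≐ pair(float, map(T3, S)).
Decompose map/2: S2 ≐ ref(T),  S ≐ ref(T3).
Bind S2 := ref(T); no other remaining equation mentions S2. Substituting into the earlier binding gives E := io(pair(char, ref(T))).
Bind S := ref(T3); substituting into the one remaining equation that mentions S gives: pair(float, C) ≐ pair(float, map(T3, ref(T3))).
Decompose pair/2: float ≐ float,  C ≐ map(T3, ref(T3)).
Delete trivial equation float ≐ float.
Bind C := map(T3, ref(T3)); no other remaining equation mentions C. Substituting into the earlier binding gives R := io(map(T3, ref(T3))).
Decompose map/2: pair(B, pair(nat, float)) ≐ pair(pair(nat, int), T3),  unit ≐ T.
Decompose pair/2: B ≐ pair(nat, int),  pair(nat, float) ≐ T3.
Bind B := pair(nat, int); no other remaining equation mentions B.
Bind T3 := pair(nat, float); no other remaining equation mentions T3. Substituting into the earlier bindings gives R := io(map(pair(nat, float), ref(pair(nat, float)))), S := ref(pair(nat, float)), C := map(pair(nat, float), ref(pair(nat, float))).
Bind T := unit. Substituting into the earlier bindings gives E := io(pair(char, ref(unit))), S2 := ref(unit).
MGU = { A := pair(nat, float), R := io(map(pair(nat, float), ref(pair(nat, float)))), E := io(pair(char, ref(unit))), S2 := ref(unit), S := ref(pair(nat, float)), C := map(pair(nat, float), ref(pair(nat, float))), B := pair(nat, int), T3 := pair(nat, float), T := unit }, so C := map(pair(nat, float), ref(pair(nat, float))).

map(pair(nat, float), ref(pair(nat, float)))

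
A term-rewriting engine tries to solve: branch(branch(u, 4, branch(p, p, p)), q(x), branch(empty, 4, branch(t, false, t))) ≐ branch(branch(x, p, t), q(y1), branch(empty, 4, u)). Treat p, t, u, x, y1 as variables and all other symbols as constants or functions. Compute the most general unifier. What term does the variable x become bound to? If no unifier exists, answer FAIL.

Decompose branch/3: branch(u, 4, branch(p, p, p)) ≐ branch(x, p, t),  q(x) ≐ q(y1),  branch(empty, 4, branch(t, false, t)) ≐ branch(empty, 4, u).
Decompose branch/3: u ≐ x,  4 ≐ p,  branch(p, p, p) ≐ t.
Bind u := x; substituting into the one remaining equation that mentions u gives: branch(empty, 4, branch(t, false, t)) ≐ branch(empty, 4, x).
Bind p := 4; substituting into the one remaining equation that mentions p gives: branch(4, 4, 4) ≐ t.
Bind t := branch(4, 4, 4); substituting into the one remaining equation that mentions t gives: branch(empty, 4, branch(branch(4, 4, 4), false, branch(4, 4, 4))) ≐ branch(empty, 4, x).
Decompose q/1: x ≐ y1.
Bind x := y1; substituting into the remaining equation gives: branch(empty, 4, branch(branch(4, 4, 4), false, branch(4, 4, 4))) ≐ branch(empty, 4, y1). Substituting into the earlier binding gives u := y1.
Decompose branch/3: empty ≐ empty,  4 ≐ 4,  branch(branch(4, 4, 4), false, branch(4, 4, 4)) ≐ y1.
Delete trivial equation empty ≐ empty.
Delete trivial equation 4 ≐ 4.
Bind y1 := branch(branch(4, 4, 4), false, branch(4, 4, 4)). Substituting into the earlier bindings gives u := branch(branch(4, 4, 4), false, branch(4, 4, 4)), x := branch(branch(4, 4, 4), false, branch(4, 4, 4)).
MGU = { u := branch(branch(4, 4, 4), false, branch(4, 4, 4)), p := 4, t := branch(4, 4, 4), x := branch(branch(4, 4, 4), false, branch(4, 4, 4)), y1 := branch(branch(4, 4, 4), false, branch(4, 4, 4)) }, so x := branch(branch(4, 4, 4), false, branch(4, 4, 4)).

branch(branch(4, 4, 4), false, branch(4, 4, 4))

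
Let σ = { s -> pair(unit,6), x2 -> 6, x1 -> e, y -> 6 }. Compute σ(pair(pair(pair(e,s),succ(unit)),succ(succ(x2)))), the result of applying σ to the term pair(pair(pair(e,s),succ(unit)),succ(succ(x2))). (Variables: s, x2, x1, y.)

Replace each occurrence of s with pair(unit,6).
Replace each occurrence of x2 with 6.
Result: pair(pair(pair(e,pair(unit,6)),succ(unit)),succ(succ(6))).

pair(pair(pair(e,pair(unit,6)),succ(unit)),succ(succ(6)))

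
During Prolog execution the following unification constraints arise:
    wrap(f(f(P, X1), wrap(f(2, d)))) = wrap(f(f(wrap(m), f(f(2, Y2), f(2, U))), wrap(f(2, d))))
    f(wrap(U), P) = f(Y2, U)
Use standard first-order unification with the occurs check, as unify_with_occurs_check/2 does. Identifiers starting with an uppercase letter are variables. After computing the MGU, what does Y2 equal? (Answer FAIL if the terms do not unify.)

wrap(wrap(m))

Decompose wrap/1: f(f(P, X1), wrap(f(2, d))) = f(f(wrap(m), f(f(2, Y2), f(2, U))), wrap(f(2, d))).
Decompose f/2: f(P, X1) = f(wrap(m), f(f(2, Y2), f(2, U))),  wrap(f(2, d)) = wrap(f(2, d)).
Decompose f/2: P = wrap(m),  X1 = f(f(2, Y2), f(2, U)).
Bind P := wrap(m); substituting into the one remaining equation that mentions P gives: f(wrap(U), wrap(m)) = f(Y2, U).
Bind X1 := f(f(2, Y2), f(2, U)); no other remaining equation mentions X1.
Delete trivial equation wrap(f(2, d)) = wrap(f(2, d)).
Decompose f/2: wrap(U) = Y2,  wrap(m) = U.
Bind Y2 := wrap(U); no other remaining equation mentions Y2. Substituting into the earlier binding gives X1 := f(f(2, wrap(U)), f(2, U)).
Bind U := wrap(m). Substituting into the earlier bindings gives X1 := f(f(2, wrap(wrap(m))), f(2, wrap(m))), Y2 := wrap(wrap(m)).
MGU = { P = wrap(m), X1 = f(f(2, wrap(wrap(m))), f(2, wrap(m))), Y2 = wrap(wrap(m)), U = wrap(m) }, so Y2 = wrap(wrap(m)).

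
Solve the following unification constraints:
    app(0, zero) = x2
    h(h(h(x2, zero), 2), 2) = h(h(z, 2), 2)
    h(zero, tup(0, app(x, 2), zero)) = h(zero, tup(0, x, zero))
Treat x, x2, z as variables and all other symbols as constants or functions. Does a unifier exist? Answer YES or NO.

Bind x2 := app(0, zero); substituting into the one remaining equation that mentions x2 gives: h(h(h(app(0, zero), zero), 2), 2) = h(h(z, 2), 2).
Decompose h/2: h(h(app(0, zero), zero), 2) = h(z, 2),  2 = 2.
Decompose h/2: h(app(0, zero), zero) = z,  2 = 2.
Bind z := h(app(0, zero), zero); no other remaining equation mentions z.
Delete trivial equation 2 = 2.
Delete trivial equation 2 = 2.
Decompose h/2: zero = zero,  tup(0, app(x, 2), zero) = tup(0, x, zero).
Delete trivial equation zero = zero.
Decompose tup/3: 0 = 0,  app(x, 2) = x,  zero = zero.
Delete trivial equation 0 = 0.
Occurs check fails: x occurs in app(x, 2); the equation x = app(x, 2) has no finite solution.

NO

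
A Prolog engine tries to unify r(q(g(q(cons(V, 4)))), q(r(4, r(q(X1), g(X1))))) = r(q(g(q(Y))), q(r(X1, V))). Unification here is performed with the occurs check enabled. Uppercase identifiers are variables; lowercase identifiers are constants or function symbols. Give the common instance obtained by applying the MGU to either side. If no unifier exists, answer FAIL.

Decompose r/2: q(g(q(cons(V, 4)))) = q(g(q(Y))),  q(r(4, r(q(X1), g(X1)))) = q(r(X1, V)).
Decompose q/1: g(q(cons(V, 4))) = g(q(Y)).
Decompose g/1: q(cons(V, 4)) = q(Y).
Decompose q/1: cons(V, 4) = Y.
Bind Y := cons(V, 4); no other remaining equation mentions Y.
Decompose q/1: r(4, r(q(X1), g(X1))) = r(X1, V).
Decompose r/2: 4 = X1,  r(q(X1), g(X1)) = V.
Bind X1 := 4; substituting into the remaining equation gives: r(q(4), g(4)) = V.
Bind V := r(q(4), g(4)). Substituting into the earlier binding gives Y := cons(r(q(4), g(4)), 4).
Applying the MGU to either side gives r(q(g(q(cons(r(q(4), g(4)), 4)))), q(r(4, r(q(4), g(4))))).

r(q(g(q(cons(r(q(4), g(4)), 4)))), q(r(4, r(q(4), g(4)))))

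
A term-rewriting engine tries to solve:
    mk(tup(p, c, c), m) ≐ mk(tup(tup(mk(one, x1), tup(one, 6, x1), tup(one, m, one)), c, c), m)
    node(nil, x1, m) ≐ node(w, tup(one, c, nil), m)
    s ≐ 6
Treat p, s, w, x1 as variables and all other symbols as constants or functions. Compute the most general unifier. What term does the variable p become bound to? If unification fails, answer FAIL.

tup(mk(one, tup(one, c, nil)), tup(one, 6, tup(one, c, nil)), tup(one, m, one))

Decompose mk/2: tup(p, c, c) ≐ tup(tup(mk(one, x1), tup(one, 6, x1), tup(one, m, one)), c, c),  m ≐ m.
Decompose tup/3: p ≐ tup(mk(one, x1), tup(one, 6, x1), tup(one, m, one)),  c ≐ c,  c ≐ c.
Bind p := tup(mk(one, x1), tup(one, 6, x1), tup(one, m, one)); no other remaining equation mentions p.
Delete trivial equation c ≐ c.
Delete trivial equation c ≐ c.
Delete trivial equation m ≐ m.
Decompose node/3: nil ≐ w,  x1 ≐ tup(one, c, nil),  m ≐ m.
Bind w := nil; no other remaining equation mentions w.
Bind x1 := tup(one, c, nil); no other remaining equation mentions x1. Substituting into the earlier binding gives p := tup(mk(one, tup(one, c, nil)), tup(one, 6, tup(one, c, nil)), tup(one, m, one)).
Delete trivial equation m ≐ m.
Bind s := 6.
MGU = { p -> tup(mk(one, tup(one, c, nil)), tup(one, 6, tup(one, c, nil)), tup(one, m, one)), w -> nil, x1 -> tup(one, c, nil), s -> 6 }, so p -> tup(mk(one, tup(one, c, nil)), tup(one, 6, tup(one, c, nil)), tup(one, m, one)).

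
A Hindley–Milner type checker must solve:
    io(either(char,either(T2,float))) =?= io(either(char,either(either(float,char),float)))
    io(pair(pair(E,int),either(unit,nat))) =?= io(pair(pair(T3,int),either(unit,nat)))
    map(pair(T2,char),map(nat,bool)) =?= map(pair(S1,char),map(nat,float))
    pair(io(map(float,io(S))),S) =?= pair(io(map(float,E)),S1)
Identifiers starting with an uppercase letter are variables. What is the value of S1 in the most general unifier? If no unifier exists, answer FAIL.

FAIL

Decompose io/1: either(char,either(T2,float)) =?= either(char,either(either(float,char),float)).
Decompose either/2: char =?= char,  either(T2,float) =?= either(either(float,char),float).
Delete trivial equation char =?= char.
Decompose either/2: T2 =?= either(float,char),  float =?= float.
Bind T2 := either(float,char); substituting into the one remaining equation that mentions T2 gives: map(pair(either(float,char),char),map(nat,bool)) =?= map(pair(S1,char),map(nat,float)).
Delete trivial equation float =?= float.
Decompose io/1: pair(pair(E,int),either(unit,nat)) =?= pair(pair(T3,int),either(unit,nat)).
Decompose pair/2: pair(E,int) =?= pair(T3,int),  either(unit,nat) =?= either(unit,nat).
Decompose pair/2: E =?= T3,  int =?= int.
Bind E := T3; substituting into the one remaining equation that mentions E gives: pair(io(map(float,io(S))),S) =?= pair(io(map(float,T3)),S1).
Delete trivial equation int =?= int.
Delete trivial equation either(unit,nat) =?= either(unit,nat).
Decompose map/2: pair(either(float,char),char) =?= pair(S1,char),  map(nat,bool) =?= map(nat,float).
Decompose pair/2: either(float,char) =?= S1,  char =?= char.
Bind S1 := either(float,char); substituting into the one remaining equation that mentions S1 gives: pair(io(map(float,io(S))),S) =?= pair(io(map(float,T3)),either(float,char)).
Delete trivial equation char =?= char.
Decompose map/2: nat =?= nat,  bool =?= float.
Delete trivial equation nat =?= nat.
Clash: constants bool and float differ; no unifier exists.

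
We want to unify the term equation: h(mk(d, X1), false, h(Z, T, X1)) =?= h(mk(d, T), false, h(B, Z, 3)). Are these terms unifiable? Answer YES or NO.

YES

Decompose h/3: mk(d, X1) =?= mk(d, T),  false =?= false,  h(Z, T, X1) =?= h(B, Z, 3).
Decompose mk/2: d =?= d,  X1 =?= T.
Delete trivial equation d =?= d.
Bind X1 := T; substituting into the one remaining equation that mentions X1 gives: h(Z, T, T) =?= h(B, Z, 3).
Delete trivial equation false =?= false.
Decompose h/3: Z =?= B,  T =?= Z,  T =?= 3.
Bind Z := B; substituting into the one remaining equation that mentions Z gives: T =?= B.
Bind T := B; substituting into the remaining equation gives: B =?= 3. Substituting into the earlier binding gives X1 := B.
Bind B := 3. Substituting into the earlier bindings gives X1 := 3, Z := 3, T := 3.
No equations remain and no clash or occurs-check failure arose, so a unifier exists.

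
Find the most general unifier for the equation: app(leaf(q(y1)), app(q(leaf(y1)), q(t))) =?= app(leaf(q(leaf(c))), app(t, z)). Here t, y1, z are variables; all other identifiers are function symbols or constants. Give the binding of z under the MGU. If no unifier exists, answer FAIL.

Decompose app/2: leaf(q(y1)) =?= leaf(q(leaf(c))),  app(q(leaf(y1)), q(t)) =?= app(t, z).
Decompose leaf/1: q(y1) =?= q(leaf(c)).
Decompose q/1: y1 =?= leaf(c).
Bind y1 := leaf(c); substituting into the remaining equation gives: app(q(leaf(leaf(c))), q(t)) =?= app(t, z).
Decompose app/2: q(leaf(leaf(c))) =?= t,  q(t) =?= z.
Bind t := q(leaf(leaf(c))); substituting into the remaining equation gives: q(q(leaf(leaf(c)))) =?= z.
Bind z := q(q(leaf(leaf(c)))).
MGU = { y1 -> leaf(c), t -> q(leaf(leaf(c))), z -> q(q(leaf(leaf(c)))) }, so z -> q(q(leaf(leaf(c)))).

q(q(leaf(leaf(c))))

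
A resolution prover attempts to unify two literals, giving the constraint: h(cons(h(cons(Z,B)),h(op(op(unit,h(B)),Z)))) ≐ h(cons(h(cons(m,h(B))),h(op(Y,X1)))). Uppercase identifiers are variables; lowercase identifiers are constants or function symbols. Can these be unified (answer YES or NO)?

Decompose h/1: cons(h(cons(Z,B)),h(op(op(unit,h(B)),Z))) ≐ cons(h(cons(m,h(B))),h(op(Y,X1))).
Decompose cons/2: h(cons(Z,B)) ≐ h(cons(m,h(B))),  h(op(op(unit,h(B)),Z)) ≐ h(op(Y,X1)).
Decompose h/1: cons(Z,B) ≐ cons(m,h(B)).
Decompose cons/2: Z ≐ m,  B ≐ h(B).
Bind Z := m; substituting into the one remaining equation that mentions Z gives: h(op(op(unit,h(B)),m)) ≐ h(op(Y,X1)).
Occurs check fails: B occurs in h(B); the equation B ≐ h(B) has no finite solution.

NO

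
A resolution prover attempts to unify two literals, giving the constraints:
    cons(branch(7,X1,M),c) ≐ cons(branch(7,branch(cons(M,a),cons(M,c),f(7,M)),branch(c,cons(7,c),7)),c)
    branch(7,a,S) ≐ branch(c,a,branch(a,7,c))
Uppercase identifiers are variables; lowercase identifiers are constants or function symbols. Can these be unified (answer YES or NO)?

NO

Decompose cons/2: branch(7,X1,M) ≐ branch(7,branch(cons(M,a),cons(M,c),f(7,M)),branch(c,cons(7,c),7)),  c ≐ c.
Decompose branch/3: 7 ≐ 7,  X1 ≐ branch(cons(M,a),cons(M,c),f(7,M)),  M ≐ branch(c,cons(7,c),7).
Delete trivial equation 7 ≐ 7.
Bind X1 := branch(cons(M,a),cons(M,c),f(7,M)); no other remaining equation mentions X1.
Bind M := branch(c,cons(7,c),7); no other remaining equation mentions M. Substituting into the earlier binding gives X1 := branch(cons(branch(c,cons(7,c),7),a),cons(branch(c,cons(7,c),7),c),f(7,branch(c,cons(7,c),7))).
Delete trivial equation c ≐ c.
Decompose branch/3: 7 ≐ c,  a ≐ a,  S ≐ branch(a,7,c).
Clash: constants 7 and c differ; no unifier exists.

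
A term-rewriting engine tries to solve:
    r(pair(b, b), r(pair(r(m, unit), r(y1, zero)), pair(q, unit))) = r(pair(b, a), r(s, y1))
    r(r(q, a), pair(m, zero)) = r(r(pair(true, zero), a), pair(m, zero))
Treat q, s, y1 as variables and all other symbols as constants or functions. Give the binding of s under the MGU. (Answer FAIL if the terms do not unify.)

Decompose r/2: pair(b, b) = pair(b, a),  r(pair(r(m, unit), r(y1, zero)), pair(q, unit)) = r(s, y1).
Decompose pair/2: b = b,  b = a.
Delete trivial equation b = b.
Clash: constants b and a differ; no unifier exists.

FAIL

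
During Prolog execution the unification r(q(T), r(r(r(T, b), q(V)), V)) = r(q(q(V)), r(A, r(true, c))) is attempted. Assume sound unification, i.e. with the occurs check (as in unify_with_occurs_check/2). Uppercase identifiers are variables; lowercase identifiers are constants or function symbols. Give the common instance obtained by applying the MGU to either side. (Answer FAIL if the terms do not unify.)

Decompose r/2: q(T) = q(q(V)),  r(r(r(T, b), q(V)), V) = r(A, r(true, c)).
Decompose q/1: T = q(V).
Bind T := q(V); substituting into the remaining equation gives: r(r(r(q(V), b), q(V)), V) = r(A, r(true, c)).
Decompose r/2: r(r(q(V), b), q(V)) = A,  V = r(true, c).
Bind A := r(r(q(V), b), q(V)); no other remaining equation mentions A.
Bind V := r(true, c). Substituting into the earlier bindings gives T := q(r(true, c)), A := r(r(q(r(true, c)), b), q(r(true, c))).
Applying the MGU to either side gives r(q(q(r(true, c))), r(r(r(q(r(true, c)), b), q(r(true, c))), r(true, c))).

r(q(q(r(true, c))), r(r(r(q(r(true, c)), b), q(r(true, c))), r(true, c)))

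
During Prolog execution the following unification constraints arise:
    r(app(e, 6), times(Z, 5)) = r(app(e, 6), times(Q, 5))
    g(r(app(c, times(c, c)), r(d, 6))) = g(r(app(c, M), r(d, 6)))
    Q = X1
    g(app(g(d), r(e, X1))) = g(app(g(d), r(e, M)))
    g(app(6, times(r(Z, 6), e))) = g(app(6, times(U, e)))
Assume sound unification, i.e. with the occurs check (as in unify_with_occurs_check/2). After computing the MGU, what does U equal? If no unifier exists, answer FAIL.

r(times(c, c), 6)

Decompose r/2: app(e, 6) = app(e, 6),  times(Z, 5) = times(Q, 5).
Delete trivial equation app(e, 6) = app(e, 6).
Decompose times/2: Z = Q,  5 = 5.
Bind Z := Q; substituting into the one remaining equation that mentions Z gives: g(app(6, times(r(Q, 6), e))) = g(app(6, times(U, e))).
Delete trivial equation 5 = 5.
Decompose g/1: r(app(c, times(c, c)), r(d, 6)) = r(app(c, M), r(d, 6)).
Decompose r/2: app(c, times(c, c)) = app(c, M),  r(d, 6) = r(d, 6).
Decompose app/2: c = c,  times(c, c) = M.
Delete trivial equation c = c.
Bind M := times(c, c); substituting into the one remaining equation that mentions M gives: g(app(g(d), r(e, X1))) = g(app(g(d), r(e, times(c, c)))).
Delete trivial equation r(d, 6) = r(d, 6).
Bind Q := X1; substituting into the one remaining equation that mentions Q gives: g(app(6, times(r(X1, 6), e))) = g(app(6, times(U, e))). Substituting into the earlier binding gives Z := X1.
Decompose g/1: app(g(d), r(e, X1)) = app(g(d), r(e, times(c, c))).
Decompose app/2: g(d) = g(d),  r(e, X1) = r(e, times(c, c)).
Delete trivial equation g(d) = g(d).
Decompose r/2: e = e,  X1 = times(c, c).
Delete trivial equation e = e.
Bind X1 := times(c, c); substituting into the remaining equation gives: g(app(6, times(r(times(c, c), 6), e))) = g(app(6, times(U, e))). Substituting into the earlier bindings gives Z := times(c, c), Q := times(c, c).
Decompose g/1: app(6, times(r(times(c, c), 6), e)) = app(6, times(U, e)).
Decompose app/2: 6 = 6,  times(r(times(c, c), 6), e) = times(U, e).
Delete trivial equation 6 = 6.
Decompose times/2: r(times(c, c), 6) = U,  e = e.
Bind U := r(times(c, c), 6); no other remaining equation mentions U.
Delete trivial equation e = e.
MGU = { Z -> times(c, c), M -> times(c, c), Q -> times(c, c), X1 -> times(c, c), U -> r(times(c, c), 6) }, so U -> r(times(c, c), 6).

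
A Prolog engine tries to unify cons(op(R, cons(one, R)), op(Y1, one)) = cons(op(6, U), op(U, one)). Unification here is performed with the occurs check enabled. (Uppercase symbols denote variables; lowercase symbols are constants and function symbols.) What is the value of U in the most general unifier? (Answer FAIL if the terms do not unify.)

cons(one, 6)

Decompose cons/2: op(R, cons(one, R)) = op(6, U),  op(Y1, one) = op(U, one).
Decompose op/2: R = 6,  cons(one, R) = U.
Bind R := 6; substituting into the one remaining equation that mentions R gives: cons(one, 6) = U.
Bind U := cons(one, 6); substituting into the remaining equation gives: op(Y1, one) = op(cons(one, 6), one).
Decompose op/2: Y1 = cons(one, 6),  one = one.
Bind Y1 := cons(one, 6); no other remaining equation mentions Y1.
Delete trivial equation one = one.
MGU = { R ↦ 6, U ↦ cons(one, 6), Y1 ↦ cons(one, 6) }, so U ↦ cons(one, 6).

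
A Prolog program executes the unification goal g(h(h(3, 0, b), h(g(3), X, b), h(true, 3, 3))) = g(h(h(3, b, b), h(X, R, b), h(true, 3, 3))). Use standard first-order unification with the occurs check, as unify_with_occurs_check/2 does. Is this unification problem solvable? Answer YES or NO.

NO

Decompose g/1: h(h(3, 0, b), h(g(3), X, b), h(true, 3, 3)) = h(h(3, b, b), h(X, R, b), h(true, 3, 3)).
Decompose h/3: h(3, 0, b) = h(3, b, b),  h(g(3), X, b) = h(X, R, b),  h(true, 3, 3) = h(true, 3, 3).
Decompose h/3: 3 = 3,  0 = b,  b = b.
Delete trivial equation 3 = 3.
Clash: constants 0 and b differ; no unifier exists.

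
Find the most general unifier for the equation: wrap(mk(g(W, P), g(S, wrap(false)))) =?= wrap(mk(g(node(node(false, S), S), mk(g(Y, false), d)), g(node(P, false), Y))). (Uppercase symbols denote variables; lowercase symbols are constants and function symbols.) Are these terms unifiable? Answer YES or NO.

YES

Decompose wrap/1: mk(g(W, P), g(S, wrap(false))) =?= mk(g(node(node(false, S), S), mk(g(Y, false), d)), g(node(P, false), Y)).
Decompose mk/2: g(W, P) =?= g(node(node(false, S), S), mk(g(Y, false), d)),  g(S, wrap(false)) =?= g(node(P, false), Y).
Decompose g/2: W =?= node(node(false, S), S),  P =?= mk(g(Y, false), d).
Bind W := node(node(false, S), S); no other remaining equation mentions W.
Bind P := mk(g(Y, false), d); substituting into the remaining equation gives: g(S, wrap(false)) =?= g(node(mk(g(Y, false), d), false), Y).
Decompose g/2: S =?= node(mk(g(Y, false), d), false),  wrap(false) =?= Y.
Bind S := node(mk(g(Y, false), d), false); no other remaining equation mentions S. Substituting into the earlier binding gives W := node(node(false, node(mk(g(Y, false), d), false)), node(mk(g(Y, false), d), false)).
Bind Y := wrap(false). Substituting into the earlier bindings gives W := node(node(false, node(mk(g(wrap(false), false), d), false)), node(mk(g(wrap(false), false), d), false)), P := mk(g(wrap(false), false), d), S := node(mk(g(wrap(false), false), d), false).
No equations remain and no clash or occurs-check failure arose, so a unifier exists.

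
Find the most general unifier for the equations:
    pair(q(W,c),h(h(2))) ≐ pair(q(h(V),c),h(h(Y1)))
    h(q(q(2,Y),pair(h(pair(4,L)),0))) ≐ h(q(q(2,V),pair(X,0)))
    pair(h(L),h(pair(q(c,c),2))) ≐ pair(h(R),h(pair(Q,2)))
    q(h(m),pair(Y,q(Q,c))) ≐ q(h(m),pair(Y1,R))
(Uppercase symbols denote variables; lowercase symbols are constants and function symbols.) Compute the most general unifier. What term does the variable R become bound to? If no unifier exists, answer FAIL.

Decompose pair/2: q(W,c) ≐ q(h(V),c),  h(h(2)) ≐ h(h(Y1)).
Decompose q/2: W ≐ h(V),  c ≐ c.
Bind W := h(V); no other remaining equation mentions W.
Delete trivial equation c ≐ c.
Decompose h/1: h(2) ≐ h(Y1).
Decompose h/1: 2 ≐ Y1.
Bind Y1 := 2; substituting into the one remaining equation that mentions Y1 gives: q(h(m),pair(Y,q(Q,c))) ≐ q(h(m),pair(2,R)).
Decompose h/1: q(q(2,Y),pair(h(pair(4,L)),0)) ≐ q(q(2,V),pair(X,0)).
Decompose q/2: q(2,Y) ≐ q(2,V),  pair(h(pair(4,L)),0) ≐ pair(X,0).
Decompose q/2: 2 ≐ 2,  Y ≐ V.
Delete trivial equation 2 ≐ 2.
Bind Y := V; substituting into the one remaining equation that mentions Y gives: q(h(m),pair(V,q(Q,c))) ≐ q(h(m),pair(2,R)).
Decompose pair/2: h(pair(4,L)) ≐ X,  0 ≐ 0.
Bind X := h(pair(4,L)); no other remaining equation mentions X.
Delete trivial equation 0 ≐ 0.
Decompose pair/2: h(L) ≐ h(R),  h(pair(q(c,c),2)) ≐ h(pair(Q,2)).
Decompose h/1: L ≐ R.
Bind L := R; no other remaining equation mentions L. Substituting into the earlier binding gives X := h(pair(4,R)).
Decompose h/1: pair(q(c,c),2) ≐ pair(Q,2).
Decompose pair/2: q(c,c) ≐ Q,  2 ≐ 2.
Bind Q := q(c,c); substituting into the one remaining equation that mentions Q gives: q(h(m),pair(V,q(q(c,c),c))) ≐ q(h(m),pair(2,R)).
Delete trivial equation 2 ≐ 2.
Decompose q/2: h(m) ≐ h(m),  pair(V,q(q(c,c),c)) ≐ pair(2,R).
Delete trivial equation h(m) ≐ h(m).
Decompose pair/2: V ≐ 2,  q(q(c,c),c) ≐ R.
Bind V := 2; no other remaining equation mentions V. Substituting into the earlier bindings gives W := h(2), Y := 2.
Bind R := q(q(c,c),c). Substituting into the earlier bindings gives X := h(pair(4,q(q(c,c),c))), L := q(q(c,c),c).
MGU = { W ↦ h(2), Y1 ↦ 2, Y ↦ 2, X ↦ h(pair(4,q(q(c,c),c))), L ↦ q(q(c,c),c), Q ↦ q(c,c), V ↦ 2, R ↦ q(q(c,c),c) }, so R ↦ q(q(c,c),c).

q(q(c,c),c)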